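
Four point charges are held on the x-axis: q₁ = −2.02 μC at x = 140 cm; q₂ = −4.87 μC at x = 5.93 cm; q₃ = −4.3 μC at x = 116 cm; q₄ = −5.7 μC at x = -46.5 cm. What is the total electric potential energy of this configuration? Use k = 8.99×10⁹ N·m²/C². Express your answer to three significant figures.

1.23 J

The assembly work is the sum of pairwise potential energies, U = Σ_{i<j} kqᵢqⱼ/rᵢⱼ.
Pair separations: r₁₂ = 1.34 m, r₁₃ = 0.240 m, r₁₄ = 1.86 m, r₂₃ = 1.10 m, r₂₄ = 0.524 m, r₃₄ = 1.62 m.
Summing all 6 pair terms gives U = 1.23 J.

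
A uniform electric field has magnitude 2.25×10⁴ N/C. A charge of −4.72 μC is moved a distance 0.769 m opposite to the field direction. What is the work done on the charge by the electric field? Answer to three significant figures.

0.0817 J

The potential change for a displacement 0.769 m opposite to the field direction is ΔV = +Ed = 1.73×10⁴ V.
W_field = −qΔV = 0.0817 J.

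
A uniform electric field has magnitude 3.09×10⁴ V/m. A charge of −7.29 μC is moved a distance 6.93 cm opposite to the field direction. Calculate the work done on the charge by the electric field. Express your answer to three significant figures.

0.0156 J

The potential change for a displacement 6.93 cm opposite to the field direction is ΔV = +Ed = 2140 V.
W_field = −qΔV = 0.0156 J.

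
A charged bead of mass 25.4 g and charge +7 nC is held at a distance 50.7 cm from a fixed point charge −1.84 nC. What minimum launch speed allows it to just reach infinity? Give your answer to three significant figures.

To just escape, total mechanical energy must reach zero at infinity: ½mv²_min + U = 0, so ½mv²_min = −U = |kQq|/r.
|U| = |kQq|/r = (8.99×10⁹ N·m²/C²)(1.84×10⁻⁹)(7.00×10⁻⁹)/(0.507) = 2.28×10⁻⁷ J.
v_min = √(2|U|/m) = √(2·2.28×10⁻⁷/0.0254) = 4.24×10⁻³ m/s.

4.24×10⁻³ m/s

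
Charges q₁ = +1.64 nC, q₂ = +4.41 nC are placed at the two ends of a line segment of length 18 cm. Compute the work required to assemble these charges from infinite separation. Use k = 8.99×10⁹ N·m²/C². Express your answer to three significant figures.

3.61×10⁻⁷ J

The assembly work is the sum of pairwise potential energies, U = Σ_{i<j} kqᵢqⱼ/rᵢⱼ.
The separation is r = 0.180 m.
U = (3.61×10⁻⁷) = 3.61×10⁻⁷ J.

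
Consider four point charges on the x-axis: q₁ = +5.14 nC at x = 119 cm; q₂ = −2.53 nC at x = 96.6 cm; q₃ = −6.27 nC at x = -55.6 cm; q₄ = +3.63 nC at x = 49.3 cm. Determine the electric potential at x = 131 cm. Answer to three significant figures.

329 V

The total potential is the scalar sum of each charge's contribution, V = Σ kqᵢ/rᵢ.
Distances from the field point to each charge: r₁ = 0.120 m, r₂ = 0.344 m, r₃ = 1.87 m, r₄ = 0.817 m.
V = k[(5.14×10⁻⁹)/(0.120) + (-2.53×10⁻⁹)/(0.344) + (-6.27×10⁻⁹)/(1.87) + (3.63×10⁻⁹)/(0.817)] = 329 V.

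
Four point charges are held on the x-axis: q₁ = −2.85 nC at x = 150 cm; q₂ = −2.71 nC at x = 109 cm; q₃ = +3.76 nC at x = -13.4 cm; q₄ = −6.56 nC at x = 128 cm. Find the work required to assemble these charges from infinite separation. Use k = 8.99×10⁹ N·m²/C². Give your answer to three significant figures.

1.48×10⁻⁶ J

The assembly work is the sum of pairwise potential energies, U = Σ_{i<j} kqᵢqⱼ/rᵢⱼ.
Pair separations: r₁₂ = 0.410 m, r₁₃ = 1.63 m, r₁₄ = 0.220 m, r₂₃ = 1.22 m, r₂₄ = 0.190 m, r₃₄ = 1.41 m.
Summing all 6 pair terms gives U = 1.48×10⁻⁶ J.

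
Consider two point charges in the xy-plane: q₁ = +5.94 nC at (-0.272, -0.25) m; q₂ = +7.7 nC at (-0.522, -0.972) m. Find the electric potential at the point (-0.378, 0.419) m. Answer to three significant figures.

Electric potential is a scalar, so the contributions from each charge add algebraically: V = Σ kqᵢ/rᵢ.
Distances from the field point to each charge: r₁ = 0.677 m, r₂ = 1.40 m.
V = k[(5.94×10⁻⁹)/(0.677) + (7.70×10⁻⁹)/(1.40)] = 128 V.

128 V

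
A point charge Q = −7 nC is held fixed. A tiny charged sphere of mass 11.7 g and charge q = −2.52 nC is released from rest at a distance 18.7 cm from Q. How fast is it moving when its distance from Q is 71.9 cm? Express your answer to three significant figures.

0.0104 m/s

Only the electrostatic force acts, so mechanical energy is conserved: ½mv² = U₁ − U₂ = kQq(1/r₁ − 1/r₂).
U₁ − U₂ = (8.99×10⁹ N·m²/C²)(-7.00×10⁻⁹ C)(-2.52×10⁻⁹ C)(1/0.187 − 1/0.719) = 6.27×10⁻⁷ J.
v = √(2·6.27×10⁻⁷/0.0117) = 0.0104 m/s.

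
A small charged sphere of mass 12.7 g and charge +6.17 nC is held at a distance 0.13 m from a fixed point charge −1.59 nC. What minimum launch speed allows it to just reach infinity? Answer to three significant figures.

0.0103 m/s

To just escape, total mechanical energy must reach zero at infinity: ½mv²_min + U = 0, so ½mv²_min = −U = |kQq|/r.
|U| = |kQq|/r = (8.99×10⁹ N·m²/C²)(1.59×10⁻⁹)(6.17×10⁻⁹)/(0.130) = 6.78×10⁻⁷ J.
v_min = √(2|U|/m) = √(2·6.78×10⁻⁷/0.0127) = 0.0103 m/s.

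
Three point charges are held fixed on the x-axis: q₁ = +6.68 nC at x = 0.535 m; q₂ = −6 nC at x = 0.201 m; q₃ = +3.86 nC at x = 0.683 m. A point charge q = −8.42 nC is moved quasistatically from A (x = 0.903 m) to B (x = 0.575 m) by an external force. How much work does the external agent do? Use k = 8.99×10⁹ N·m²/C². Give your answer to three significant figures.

For quasistatic motion the external work equals the change in potential energy: W_ext = qΔV = q(V_B − V_A).
At A: distances to the source charges are 0.368 m, 0.702 m, 0.220 m; V_A = Σ kqᵢ/rᵢ = 244 V.
At B: distances to the source charges are 0.0400 m, 0.374 m, 0.108 m; V_B = Σ kqᵢ/rᵢ = 1680 V.
ΔV = V_B − V_A = 1430 V.
W_ext = qΔV = (-8.42×10⁻⁹ C)(1430 V) = -1.21×10⁻⁵ J.

-1.21×10⁻⁵ J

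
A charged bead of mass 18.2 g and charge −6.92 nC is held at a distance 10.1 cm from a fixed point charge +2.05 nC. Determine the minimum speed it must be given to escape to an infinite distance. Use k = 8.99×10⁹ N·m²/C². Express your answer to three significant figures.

0.0118 m/s

To just escape, total mechanical energy must reach zero at infinity: ½mv²_min + U = 0, so ½mv²_min = −U = |kQq|/r.
|U| = |kQq|/r = (8.99×10⁹ N·m²/C²)(2.05×10⁻⁹)(6.92×10⁻⁹)/(0.101) = 1.26×10⁻⁶ J.
v_min = √(2|U|/m) = √(2·1.26×10⁻⁶/0.0182) = 0.0118 m/s.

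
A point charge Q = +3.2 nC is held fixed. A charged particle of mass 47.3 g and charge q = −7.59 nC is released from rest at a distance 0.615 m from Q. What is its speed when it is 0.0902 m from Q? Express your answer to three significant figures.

9.35×10⁻³ m/s

Only the electrostatic force acts, so mechanical energy is conserved: ½mv² = U₁ − U₂ = kQq(1/r₁ − 1/r₂).
U₁ − U₂ = (8.99×10⁹ N·m²/C²)(3.20×10⁻⁹ C)(-7.59×10⁻⁹ C)(1/0.615 − 1/0.0902) = 2.07×10⁻⁶ J.
v = √(2·2.07×10⁻⁶/0.0473) = 9.35×10⁻³ m/s.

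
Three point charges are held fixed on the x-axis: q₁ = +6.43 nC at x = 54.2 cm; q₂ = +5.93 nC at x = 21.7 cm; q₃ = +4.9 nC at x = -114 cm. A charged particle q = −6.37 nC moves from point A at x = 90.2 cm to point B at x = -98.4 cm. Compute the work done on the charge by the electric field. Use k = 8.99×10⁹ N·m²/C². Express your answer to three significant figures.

The work done by the electric force is W_field = −ΔU = −q(V_B − V_A) = q(V_A − V_B).
At A: distances to the source charges are 0.360 m, 0.685 m, 2.04 m; V_A = Σ kqᵢ/rᵢ = 260 V.
At B: distances to the source charges are 1.53 m, 1.20 m, 0.156 m; V_B = Σ kqᵢ/rᵢ = 365 V.
ΔV = V_B − V_A = 105 V.
W_field = −qΔV = −(-6.37×10⁻⁹ C)(105 V) = 6.67×10⁻⁷ J.

6.67×10⁻⁷ J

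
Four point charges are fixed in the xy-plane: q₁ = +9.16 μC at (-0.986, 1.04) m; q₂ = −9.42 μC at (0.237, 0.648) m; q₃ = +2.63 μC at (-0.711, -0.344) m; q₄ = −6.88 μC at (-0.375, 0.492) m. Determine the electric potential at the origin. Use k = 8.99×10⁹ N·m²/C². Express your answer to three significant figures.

The total potential is the scalar sum of each charge's contribution, V = Σ kqᵢ/rᵢ.
Distances from the field point to each charge: r₁ = 1.43 m, r₂ = 0.690 m, r₃ = 0.790 m, r₄ = 0.619 m.
V = k[(9.16×10⁻⁶)/(1.43) + (-9.42×10⁻⁶)/(0.690) + (2.63×10⁻⁶)/(0.790) + (-6.88×10⁻⁶)/(0.619)] = -1.35×10⁵ V.

-1.35×10⁵ V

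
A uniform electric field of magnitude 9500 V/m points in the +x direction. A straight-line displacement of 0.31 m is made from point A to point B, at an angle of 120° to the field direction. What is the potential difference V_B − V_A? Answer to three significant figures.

Only the component of displacement along E changes the potential: ΔV = −E·d·cosθ.
ΔV = −(9500 V/m)(0.310 m)cos120° = 1470 V.

1470 V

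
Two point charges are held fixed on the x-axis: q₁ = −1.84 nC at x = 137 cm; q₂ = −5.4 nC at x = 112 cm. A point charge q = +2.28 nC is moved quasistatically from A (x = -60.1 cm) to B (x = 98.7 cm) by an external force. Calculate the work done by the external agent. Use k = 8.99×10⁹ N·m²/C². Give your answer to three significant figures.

For quasistatic motion the external work equals the change in potential energy: W_ext = qΔV = q(V_B − V_A).
At A: distances to the source charges are 1.97 m, 1.72 m; V_A = Σ kqᵢ/rᵢ = -36.6 V.
At B: distances to the source charges are 0.383 m, 0.133 m; V_B = Σ kqᵢ/rᵢ = -408 V.
ΔV = V_B − V_A = -372 V.
W_ext = qΔV = (2.28×10⁻⁹ C)(-372 V) = -8.47×10⁻⁷ J.

-8.47×10⁻⁷ J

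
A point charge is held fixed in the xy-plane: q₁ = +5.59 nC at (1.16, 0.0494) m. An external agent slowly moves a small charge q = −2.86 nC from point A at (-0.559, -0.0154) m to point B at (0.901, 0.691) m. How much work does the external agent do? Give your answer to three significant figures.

For quasistatic motion the external work equals the change in potential energy: W_ext = qΔV = q(V_B − V_A).
At A: distance to the source charge is 1.72 m; V_A = kq₁/r = 29.2 V.
At B: distance to the source charge is 0.692 m; V_B = kq₁/r = 72.6 V.
ΔV = V_B − V_A = 43.4 V.
W_ext = qΔV = (-2.86×10⁻⁹ C)(43.4 V) = -1.24×10⁻⁷ J.

-1.24×10⁻⁷ J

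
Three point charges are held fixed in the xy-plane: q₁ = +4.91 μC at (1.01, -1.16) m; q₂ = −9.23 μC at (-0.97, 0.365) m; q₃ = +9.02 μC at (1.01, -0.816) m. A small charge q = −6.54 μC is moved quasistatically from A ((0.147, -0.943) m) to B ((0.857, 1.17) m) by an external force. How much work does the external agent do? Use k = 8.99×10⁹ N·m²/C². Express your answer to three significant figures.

For quasistatic motion the external work equals the change in potential energy: W_ext = qΔV = q(V_B − V_A).
At A: distances to the source charges are 0.890 m, 1.72 m, 0.872 m; V_A = Σ kqᵢ/rᵢ = 9.43×10⁴ V.
At B: distances to the source charges are 2.34 m, 2.00 m, 1.99 m; V_B = Σ kqᵢ/rᵢ = 1.81×10⁴ V.
ΔV = V_B − V_A = -7.63×10⁴ V.
W_ext = qΔV = (-6.54×10⁻⁶ C)(-7.63×10⁴ V) = 0.499 J.

0.499 J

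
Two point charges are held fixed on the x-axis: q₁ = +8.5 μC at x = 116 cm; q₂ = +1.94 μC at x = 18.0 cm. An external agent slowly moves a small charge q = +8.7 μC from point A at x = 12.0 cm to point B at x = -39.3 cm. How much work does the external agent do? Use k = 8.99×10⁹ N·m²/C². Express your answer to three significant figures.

-2.48 J

For quasistatic motion the external work equals the change in potential energy: W_ext = qΔV = q(V_B − V_A).
At A: distances to the source charges are 1.04 m, 0.0600 m; V_A = Σ kqᵢ/rᵢ = 3.64×10⁵ V.
At B: distances to the source charges are 1.55 m, 0.573 m; V_B = Σ kqᵢ/rᵢ = 7.96×10⁴ V.
ΔV = V_B − V_A = -2.85×10⁵ V.
W_ext = qΔV = (8.70×10⁻⁶ C)(-2.85×10⁵ V) = -2.48 J.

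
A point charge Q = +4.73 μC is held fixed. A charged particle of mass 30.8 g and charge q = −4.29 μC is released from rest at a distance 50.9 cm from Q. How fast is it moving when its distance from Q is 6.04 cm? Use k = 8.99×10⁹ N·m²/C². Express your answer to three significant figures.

13.1 m/s

Only the electrostatic force acts, so mechanical energy is conserved: ½mv² = U₁ − U₂ = kQq(1/r₁ − 1/r₂).
U₁ − U₂ = (8.99×10⁹ N·m²/C²)(4.73×10⁻⁶ C)(-4.29×10⁻⁶ C)(1/0.509 − 1/0.0604) = 2.66 J.
v = √(2·2.66/0.0308) = 13.1 m/s.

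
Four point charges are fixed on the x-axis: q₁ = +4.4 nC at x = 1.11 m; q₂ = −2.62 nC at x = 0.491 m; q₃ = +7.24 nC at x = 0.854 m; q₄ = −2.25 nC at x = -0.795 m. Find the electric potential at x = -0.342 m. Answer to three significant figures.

8.74 V

Electric potential is a scalar, so the contributions from each charge add algebraically: V = Σ kqᵢ/rᵢ.
Distances from the field point to each charge: r₁ = 1.45 m, r₂ = 0.833 m, r₃ = 1.20 m, r₄ = 0.453 m.
V = k[(4.40×10⁻⁹)/(1.45) + (-2.62×10⁻⁹)/(0.833) + (7.24×10⁻⁹)/(1.20) + (-2.25×10⁻⁹)/(0.453)] = 8.74 V.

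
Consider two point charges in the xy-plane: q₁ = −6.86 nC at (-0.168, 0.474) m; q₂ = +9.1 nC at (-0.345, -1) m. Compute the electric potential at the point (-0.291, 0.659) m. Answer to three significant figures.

The total potential is the scalar sum of each charge's contribution, V = Σ kqᵢ/rᵢ.
Distances from the field point to each charge: r₁ = 0.222 m, r₂ = 1.66 m.
V = k[(-6.86×10⁻⁹)/(0.222) + (9.10×10⁻⁹)/(1.66)] = -228 V.

-228 V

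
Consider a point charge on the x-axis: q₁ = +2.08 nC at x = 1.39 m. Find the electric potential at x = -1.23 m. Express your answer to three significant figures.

7.14 V

The total potential is the scalar sum of each charge's contribution, V = Σ kqᵢ/rᵢ.
V = k[(2.08×10⁻⁹)/(2.62)] = 7.14 V.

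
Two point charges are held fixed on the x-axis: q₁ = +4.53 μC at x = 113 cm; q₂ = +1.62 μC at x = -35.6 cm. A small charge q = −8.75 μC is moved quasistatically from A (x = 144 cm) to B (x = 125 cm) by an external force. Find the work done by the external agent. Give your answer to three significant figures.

For quasistatic motion the external work equals the change in potential energy: W_ext = qΔV = q(V_B − V_A).
At A: distances to the source charges are 0.310 m, 1.80 m; V_A = Σ kqᵢ/rᵢ = 1.39×10⁵ V.
At B: distances to the source charges are 0.120 m, 1.61 m; V_B = Σ kqᵢ/rᵢ = 3.48×10⁵ V.
ΔV = V_B − V_A = 2.09×10⁵ V.
W_ext = qΔV = (-8.75×10⁻⁶ C)(2.09×10⁵ V) = -1.83 J.

-1.83 J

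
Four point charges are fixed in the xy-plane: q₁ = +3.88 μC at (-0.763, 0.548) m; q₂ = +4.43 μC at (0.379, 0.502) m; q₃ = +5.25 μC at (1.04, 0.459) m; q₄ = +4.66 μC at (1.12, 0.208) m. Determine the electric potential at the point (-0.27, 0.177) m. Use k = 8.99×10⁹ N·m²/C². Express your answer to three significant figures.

The total potential is the scalar sum of each charge's contribution, V = Σ kqᵢ/rᵢ.
Distances from the field point to each charge: r₁ = 0.617 m, r₂ = 0.726 m, r₃ = 1.34 m, r₄ = 1.39 m.
V = k[(3.88×10⁻⁶)/(0.617) + (4.43×10⁻⁶)/(0.726) + (5.25×10⁻⁶)/(1.34) + (4.66×10⁻⁶)/(1.39)] = 1.77×10⁵ V.

1.77×10⁵ V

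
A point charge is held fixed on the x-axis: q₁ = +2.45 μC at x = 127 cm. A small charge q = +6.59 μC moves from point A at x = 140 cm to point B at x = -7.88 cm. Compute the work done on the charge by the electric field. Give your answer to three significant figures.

1.01 J

The work done by the electric force is W_field = −ΔU = −q(V_B − V_A) = q(V_A − V_B).
At A: distance to the source charge is 0.130 m; V_A = kq₁/r = 1.69×10⁵ V.
At B: distance to the source charge is 1.35 m; V_B = kq₁/r = 1.63×10⁴ V.
ΔV = V_B − V_A = -1.53×10⁵ V.
W_field = −qΔV = −(6.59×10⁻⁶ C)(-1.53×10⁵ V) = 1.01 J.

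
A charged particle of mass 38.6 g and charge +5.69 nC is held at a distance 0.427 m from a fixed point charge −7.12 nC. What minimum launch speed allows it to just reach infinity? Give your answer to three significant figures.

To just escape, total mechanical energy must reach zero at infinity: ½mv²_min + U = 0, so ½mv²_min = −U = |kQq|/r.
|U| = |kQq|/r = (8.99×10⁹ N·m²/C²)(7.12×10⁻⁹)(5.69×10⁻⁹)/(0.427) = 8.53×10⁻⁷ J.
v_min = √(2|U|/m) = √(2·8.53×10⁻⁷/0.0386) = 6.65×10⁻³ m/s.

6.65×10⁻³ m/s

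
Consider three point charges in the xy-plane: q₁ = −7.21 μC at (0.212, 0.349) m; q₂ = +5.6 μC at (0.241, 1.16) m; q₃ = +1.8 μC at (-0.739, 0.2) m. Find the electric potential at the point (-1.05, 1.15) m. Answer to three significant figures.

1.18×10⁴ V

Electric potential is a scalar, so the contributions from each charge add algebraically: V = Σ kqᵢ/rᵢ.
Distances from the field point to each charge: r₁ = 1.49 m, r₂ = 1.29 m, r₃ = 1.00 m.
V = k[(-7.21×10⁻⁶)/(1.49) + (5.60×10⁻⁶)/(1.29) + (1.80×10⁻⁶)/(1.00)] = 1.18×10⁴ V.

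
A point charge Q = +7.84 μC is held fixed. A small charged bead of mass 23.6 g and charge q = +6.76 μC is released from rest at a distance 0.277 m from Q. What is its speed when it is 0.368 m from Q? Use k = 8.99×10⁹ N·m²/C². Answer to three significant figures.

Only the electrostatic force acts, so mechanical energy is conserved: ½mv² = U₁ − U₂ = kQq(1/r₁ − 1/r₂).
U₁ − U₂ = (8.99×10⁹ N·m²/C²)(7.84×10⁻⁶ C)(6.76×10⁻⁶ C)(1/0.277 − 1/0.368) = 0.425 J.
v = √(2·0.425/0.0236) = 6.00 m/s.

6.00 m/s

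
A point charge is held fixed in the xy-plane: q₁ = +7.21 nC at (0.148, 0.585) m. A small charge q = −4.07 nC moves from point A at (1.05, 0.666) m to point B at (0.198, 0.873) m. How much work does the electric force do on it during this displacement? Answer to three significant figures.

The work done by the electric force is W_field = −ΔU = −q(V_B − V_A) = q(V_A − V_B).
At A: distance to the source charge is 0.906 m; V_A = kq₁/r = 71.6 V.
At B: distance to the source charge is 0.292 m; V_B = kq₁/r = 222 V.
ΔV = V_B − V_A = 150 V.
W_field = −qΔV = −(-4.07×10⁻⁹ C)(150 V) = 6.11×10⁻⁷ J.

6.11×10⁻⁷ J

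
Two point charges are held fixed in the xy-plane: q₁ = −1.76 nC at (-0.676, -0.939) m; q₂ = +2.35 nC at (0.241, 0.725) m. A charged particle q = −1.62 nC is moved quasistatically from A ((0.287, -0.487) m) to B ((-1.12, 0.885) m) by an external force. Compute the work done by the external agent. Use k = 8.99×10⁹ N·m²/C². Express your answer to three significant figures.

-7.20×10⁻⁹ J

For quasistatic motion the external work equals the change in potential energy: W_ext = qΔV = q(V_B − V_A).
At A: distances to the source charges are 1.06 m, 1.21 m; V_A = Σ kqᵢ/rᵢ = 2.55 V.
At B: distances to the source charges are 1.88 m, 1.37 m; V_B = Σ kqᵢ/rᵢ = 6.99 V.
ΔV = V_B − V_A = 4.44 V.
W_ext = qΔV = (-1.62×10⁻⁹ C)(4.44 V) = -7.20×10⁻⁹ J.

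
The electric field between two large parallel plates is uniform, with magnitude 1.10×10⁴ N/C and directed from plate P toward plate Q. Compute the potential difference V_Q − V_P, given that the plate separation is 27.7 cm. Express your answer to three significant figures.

-3050 V

In a uniform field, potential decreases in the direction of E: ΔV = −E·d for a displacement d parallel to E.
Going from P to Q is a displacement of 27.7 cm along the field, so V_Q − V_P = −Ed = -3050 V.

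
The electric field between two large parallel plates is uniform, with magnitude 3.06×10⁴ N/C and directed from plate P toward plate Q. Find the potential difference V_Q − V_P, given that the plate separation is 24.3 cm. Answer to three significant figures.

-7440 V

In a uniform field, potential decreases in the direction of E: ΔV = −E·d for a displacement d parallel to E.
Going from P to Q is a displacement of 24.3 cm along the field, so V_Q − V_P = −Ed = -7440 V.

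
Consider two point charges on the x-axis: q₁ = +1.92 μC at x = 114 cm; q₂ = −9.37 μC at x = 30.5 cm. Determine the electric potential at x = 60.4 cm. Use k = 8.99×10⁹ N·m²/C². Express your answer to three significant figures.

Electric potential is a scalar, so the contributions from each charge add algebraically: V = Σ kqᵢ/rᵢ.
Distances from the field point to each charge: r₁ = 0.536 m, r₂ = 0.299 m.
V = k[(1.92×10⁻⁶)/(0.536) + (-9.37×10⁻⁶)/(0.299)] = -2.50×10⁵ V.

-2.50×10⁵ V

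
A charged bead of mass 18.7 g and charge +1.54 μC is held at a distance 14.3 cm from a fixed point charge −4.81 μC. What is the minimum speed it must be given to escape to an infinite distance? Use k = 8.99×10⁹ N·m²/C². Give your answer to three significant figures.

To just escape, total mechanical energy must reach zero at infinity: ½mv²_min + U = 0, so ½mv²_min = −U = |kQq|/r.
|U| = |kQq|/r = (8.99×10⁹ N·m²/C²)(4.81×10⁻⁶)(1.54×10⁻⁶)/(0.143) = 0.466 J.
v_min = √(2|U|/m) = √(2·0.466/0.0187) = 7.06 m/s.

7.06 m/s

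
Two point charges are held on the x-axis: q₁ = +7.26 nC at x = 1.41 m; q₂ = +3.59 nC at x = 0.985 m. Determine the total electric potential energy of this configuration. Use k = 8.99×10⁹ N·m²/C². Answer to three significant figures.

The work to assemble the configuration equals its total potential energy, U = Σ kqᵢqⱼ/rᵢⱼ over all pairs.
Pair separations: r₁₂ = 0.425 m.
U = (5.51×10⁻⁷) = 5.51×10⁻⁷ J.

5.51×10⁻⁷ J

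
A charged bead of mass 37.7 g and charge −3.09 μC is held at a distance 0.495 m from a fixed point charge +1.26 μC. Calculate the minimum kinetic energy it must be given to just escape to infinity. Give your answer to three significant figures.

To just escape, total mechanical energy must reach zero at infinity: ½mv²_min + U = 0, so ½mv²_min = −U = |kQq|/r.
|U| = |kQq|/r = (8.99×10⁹ N·m²/C²)(1.26×10⁻⁶)(3.09×10⁻⁶)/(0.495) = 0.0707 J.

0.0707 J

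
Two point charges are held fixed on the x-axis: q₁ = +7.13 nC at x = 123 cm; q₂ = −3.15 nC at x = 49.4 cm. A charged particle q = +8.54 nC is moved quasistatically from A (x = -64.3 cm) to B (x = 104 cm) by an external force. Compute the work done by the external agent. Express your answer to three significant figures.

For quasistatic motion the external work equals the change in potential energy: W_ext = qΔV = q(V_B − V_A).
At A: distances to the source charges are 1.87 m, 1.14 m; V_A = Σ kqᵢ/rᵢ = 9.32 V.
At B: distances to the source charges are 0.190 m, 0.546 m; V_B = Σ kqᵢ/rᵢ = 285 V.
ΔV = V_B − V_A = 276 V.
W_ext = qΔV = (8.54×10⁻⁹ C)(276 V) = 2.36×10⁻⁶ J.

2.36×10⁻⁶ J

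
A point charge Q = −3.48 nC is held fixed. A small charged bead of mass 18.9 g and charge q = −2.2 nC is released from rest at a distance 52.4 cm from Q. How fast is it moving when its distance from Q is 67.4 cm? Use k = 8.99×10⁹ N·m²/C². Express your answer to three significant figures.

1.76×10⁻³ m/s

Only the electrostatic force acts, so mechanical energy is conserved: ½mv² = U₁ − U₂ = kQq(1/r₁ − 1/r₂).
U₁ − U₂ = (8.99×10⁹ N·m²/C²)(-3.48×10⁻⁹ C)(-2.20×10⁻⁹ C)(1/0.524 − 1/0.674) = 2.92×10⁻⁸ J.
v = √(2·2.92×10⁻⁸/0.0189) = 1.76×10⁻³ m/s.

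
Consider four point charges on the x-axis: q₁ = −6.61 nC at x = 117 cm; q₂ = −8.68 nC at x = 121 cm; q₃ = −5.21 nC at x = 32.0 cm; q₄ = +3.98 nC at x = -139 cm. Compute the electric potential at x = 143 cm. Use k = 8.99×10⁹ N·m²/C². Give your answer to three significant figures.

The total potential is the scalar sum of each charge's contribution, V = Σ kqᵢ/rᵢ.
Distances from the field point to each charge: r₁ = 0.260 m, r₂ = 0.220 m, r₃ = 1.11 m, r₄ = 2.82 m.
V = k[(-6.61×10⁻⁹)/(0.260) + (-8.68×10⁻⁹)/(0.220) + (-5.21×10⁻⁹)/(1.11) + (3.98×10⁻⁹)/(2.82)] = -613 V.

-613 V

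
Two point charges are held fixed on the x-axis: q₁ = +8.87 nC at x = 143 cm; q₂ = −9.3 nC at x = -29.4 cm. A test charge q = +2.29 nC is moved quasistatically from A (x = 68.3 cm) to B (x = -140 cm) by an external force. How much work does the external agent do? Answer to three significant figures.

For quasistatic motion the external work equals the change in potential energy: W_ext = qΔV = q(V_B − V_A).
At A: distances to the source charges are 0.747 m, 0.977 m; V_A = Σ kqᵢ/rᵢ = 21.2 V.
At B: distances to the source charges are 2.83 m, 1.11 m; V_B = Σ kqᵢ/rᵢ = -47.4 V.
ΔV = V_B − V_A = -68.6 V.
W_ext = qΔV = (2.29×10⁻⁹ C)(-68.6 V) = -1.57×10⁻⁷ J.

-1.57×10⁻⁷ J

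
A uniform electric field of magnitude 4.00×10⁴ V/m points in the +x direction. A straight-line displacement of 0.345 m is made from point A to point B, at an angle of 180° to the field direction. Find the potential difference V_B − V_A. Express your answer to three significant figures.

Only the component of displacement along E changes the potential: ΔV = −E·d·cosθ.
ΔV = −(4.00×10⁴ V/m)(0.345 m)cos180° = 1.38×10⁴ V.

1.38×10⁴ V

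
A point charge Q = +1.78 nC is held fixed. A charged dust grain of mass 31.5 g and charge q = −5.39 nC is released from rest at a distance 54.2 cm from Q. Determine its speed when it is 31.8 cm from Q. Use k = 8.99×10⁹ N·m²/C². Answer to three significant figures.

2.67×10⁻³ m/s

Only the electrostatic force acts, so mechanical energy is conserved: ½mv² = U₁ − U₂ = kQq(1/r₁ − 1/r₂).
U₁ − U₂ = (8.99×10⁹ N·m²/C²)(1.78×10⁻⁹ C)(-5.39×10⁻⁹ C)(1/0.542 − 1/0.318) = 1.12×10⁻⁷ J.
v = √(2·1.12×10⁻⁷/0.0315) = 2.67×10⁻³ m/s.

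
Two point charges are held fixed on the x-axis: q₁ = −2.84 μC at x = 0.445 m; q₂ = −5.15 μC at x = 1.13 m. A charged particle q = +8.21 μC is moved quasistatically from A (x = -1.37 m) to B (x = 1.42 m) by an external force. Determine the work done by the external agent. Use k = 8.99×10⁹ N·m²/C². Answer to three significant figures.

For quasistatic motion the external work equals the change in potential energy: W_ext = qΔV = q(V_B − V_A).
At A: distances to the source charges are 1.82 m, 2.50 m; V_A = Σ kqᵢ/rᵢ = -3.26×10⁴ V.
At B: distances to the source charges are 0.975 m, 0.290 m; V_B = Σ kqᵢ/rᵢ = -1.86×10⁵ V.
ΔV = V_B − V_A = -1.53×10⁵ V.
W_ext = qΔV = (8.21×10⁻⁶ C)(-1.53×10⁵ V) = -1.26 J.

-1.26 J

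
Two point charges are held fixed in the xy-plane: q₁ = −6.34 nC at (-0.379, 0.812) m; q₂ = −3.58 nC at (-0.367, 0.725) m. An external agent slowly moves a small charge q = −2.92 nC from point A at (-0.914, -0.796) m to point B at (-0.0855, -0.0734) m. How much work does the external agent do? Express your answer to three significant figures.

1.33×10⁻⁷ J

For quasistatic motion the external work equals the change in potential energy: W_ext = qΔV = q(V_B − V_A).
At A: distances to the source charges are 1.69 m, 1.62 m; V_A = Σ kqᵢ/rᵢ = -53.5 V.
At B: distances to the source charges are 0.933 m, 0.847 m; V_B = Σ kqᵢ/rᵢ = -99.1 V.
ΔV = V_B − V_A = -45.6 V.
W_ext = qΔV = (-2.92×10⁻⁹ C)(-45.6 V) = 1.33×10⁻⁷ J.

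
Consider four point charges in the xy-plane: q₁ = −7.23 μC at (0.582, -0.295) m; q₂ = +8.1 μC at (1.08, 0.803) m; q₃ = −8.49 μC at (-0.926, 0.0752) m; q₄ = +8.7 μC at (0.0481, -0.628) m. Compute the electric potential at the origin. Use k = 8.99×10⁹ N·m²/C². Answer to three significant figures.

The total potential is the scalar sum of each charge's contribution, V = Σ kqᵢ/rᵢ.
Distances from the field point to each charge: r₁ = 0.652 m, r₂ = 1.35 m, r₃ = 0.929 m, r₄ = 0.630 m.
V = k[(-7.23×10⁻⁶)/(0.652) + (8.10×10⁻⁶)/(1.35) + (-8.49×10⁻⁶)/(0.929) + (8.70×10⁻⁶)/(0.630)] = -3480 V.

-3480 V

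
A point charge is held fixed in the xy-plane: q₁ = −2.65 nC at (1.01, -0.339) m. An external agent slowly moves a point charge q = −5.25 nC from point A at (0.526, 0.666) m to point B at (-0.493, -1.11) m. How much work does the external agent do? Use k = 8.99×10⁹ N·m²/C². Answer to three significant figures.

-3.81×10⁻⁸ J

For quasistatic motion the external work equals the change in potential energy: W_ext = qΔV = q(V_B − V_A).
At A: distance to the source charge is 1.12 m; V_A = kq₁/r = -21.4 V.
At B: distance to the source charge is 1.69 m; V_B = kq₁/r = -14.1 V.
ΔV = V_B − V_A = 7.25 V.
W_ext = qΔV = (-5.25×10⁻⁹ C)(7.25 V) = -3.81×10⁻⁸ J.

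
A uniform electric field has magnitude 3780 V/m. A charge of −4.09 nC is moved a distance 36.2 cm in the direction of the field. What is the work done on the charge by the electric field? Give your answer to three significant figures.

The potential change for a displacement 36.2 cm in the direction of the field is ΔV = −Ed = -1370 V.
W_field = −qΔV = -5.60×10⁻⁶ J.

-5.60×10⁻⁶ J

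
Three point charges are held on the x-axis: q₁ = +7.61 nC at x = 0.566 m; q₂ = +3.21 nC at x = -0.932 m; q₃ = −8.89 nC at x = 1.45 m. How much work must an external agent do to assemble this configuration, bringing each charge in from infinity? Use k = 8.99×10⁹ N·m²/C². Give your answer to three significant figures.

The assembly work is the sum of pairwise potential energies, U = Σ_{i<j} kqᵢqⱼ/rᵢⱼ.
Pair separations: r₁₂ = 1.50 m, r₁₃ = 0.884 m, r₂₃ = 2.38 m.
U = (1.47×10⁻⁷) + (-6.88×10⁻⁷) + (-1.08×10⁻⁷) = -6.49×10⁻⁷ J.

-6.49×10⁻⁷ J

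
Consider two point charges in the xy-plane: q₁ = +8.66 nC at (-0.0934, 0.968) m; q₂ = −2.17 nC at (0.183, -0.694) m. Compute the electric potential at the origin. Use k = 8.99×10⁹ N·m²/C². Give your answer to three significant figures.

52.9 V

Electric potential is a scalar, so the contributions from each charge add algebraically: V = Σ kqᵢ/rᵢ.
Distances from the field point to each charge: r₁ = 0.972 m, r₂ = 0.718 m.
V = k[(8.66×10⁻⁹)/(0.972) + (-2.17×10⁻⁹)/(0.718)] = 52.9 V.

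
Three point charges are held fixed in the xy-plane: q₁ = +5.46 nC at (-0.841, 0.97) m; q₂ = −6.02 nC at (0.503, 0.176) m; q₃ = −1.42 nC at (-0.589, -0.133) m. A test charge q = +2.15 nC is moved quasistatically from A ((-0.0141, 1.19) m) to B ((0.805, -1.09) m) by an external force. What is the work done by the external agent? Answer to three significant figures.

For quasistatic motion the external work equals the change in potential energy: W_ext = qΔV = q(V_B − V_A).
At A: distances to the source charges are 0.856 m, 1.14 m, 1.44 m; V_A = Σ kqᵢ/rᵢ = 0.969 V.
At B: distances to the source charges are 2.64 m, 1.30 m, 1.69 m; V_B = Σ kqᵢ/rᵢ = -30.5 V.
ΔV = V_B − V_A = -31.5 V.
W_ext = qΔV = (2.15×10⁻⁹ C)(-31.5 V) = -6.77×10⁻⁸ J.

-6.77×10⁻⁸ J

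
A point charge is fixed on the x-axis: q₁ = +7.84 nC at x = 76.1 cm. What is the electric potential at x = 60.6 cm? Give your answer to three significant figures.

Electric potential is a scalar, so the contributions from each charge add algebraically: V = Σ kqᵢ/rᵢ.
V = k[(7.84×10⁻⁹)/(0.155)] = 455 V.

455 V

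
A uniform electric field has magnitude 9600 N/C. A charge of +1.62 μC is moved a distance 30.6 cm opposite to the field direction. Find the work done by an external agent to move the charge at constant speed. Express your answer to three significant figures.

The potential change for a displacement 30.6 cm opposite to the field direction is ΔV = +Ed = 2940 V.
W_ext = qΔV = 4.76×10⁻³ J.

4.76×10⁻³ J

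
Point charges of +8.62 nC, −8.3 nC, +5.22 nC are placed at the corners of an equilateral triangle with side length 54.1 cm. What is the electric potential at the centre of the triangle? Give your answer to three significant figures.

The total potential is the scalar sum of each charge's contribution, V = Σ kqᵢ/rᵢ.
The distance from each vertex to the centroid is a/√3 = 0.312 m.
V = k[(8.62×10⁻⁹)/(0.312) + (-8.30×10⁻⁹)/(0.312) + (5.22×10⁻⁹)/(0.312)] = 159 V.

159 V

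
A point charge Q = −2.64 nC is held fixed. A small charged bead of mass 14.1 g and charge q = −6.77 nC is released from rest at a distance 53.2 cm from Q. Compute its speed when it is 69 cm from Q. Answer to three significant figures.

Only the electrostatic force acts, so mechanical energy is conserved: ½mv² = U₁ − U₂ = kQq(1/r₁ − 1/r₂).
U₁ − U₂ = (8.99×10⁹ N·m²/C²)(-2.64×10⁻⁹ C)(-6.77×10⁻⁹ C)(1/0.532 − 1/0.690) = 6.92×10⁻⁸ J.
v = √(2·6.92×10⁻⁸/0.0141) = 3.13×10⁻³ m/s.

3.13×10⁻³ m/s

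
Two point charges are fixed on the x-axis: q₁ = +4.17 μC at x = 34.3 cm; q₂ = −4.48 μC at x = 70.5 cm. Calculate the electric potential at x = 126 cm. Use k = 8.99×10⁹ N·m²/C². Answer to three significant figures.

The total potential is the scalar sum of each charge's contribution, V = Σ kqᵢ/rᵢ.
Distances from the field point to each charge: r₁ = 0.917 m, r₂ = 0.555 m.
V = k[(4.17×10⁻⁶)/(0.917) + (-4.48×10⁻⁶)/(0.555)] = -3.17×10⁴ V.

-3.17×10⁴ V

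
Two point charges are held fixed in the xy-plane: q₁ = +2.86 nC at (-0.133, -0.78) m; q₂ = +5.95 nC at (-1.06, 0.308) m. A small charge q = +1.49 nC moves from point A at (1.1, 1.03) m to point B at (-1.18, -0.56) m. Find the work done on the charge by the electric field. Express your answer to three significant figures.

The work done by the electric force is W_field = −ΔU = −q(V_B − V_A) = q(V_A − V_B).
At A: distances to the source charges are 2.19 m, 2.28 m; V_A = Σ kqᵢ/rᵢ = 35.2 V.
At B: distances to the source charges are 1.07 m, 0.876 m; V_B = Σ kqᵢ/rᵢ = 85.1 V.
ΔV = V_B − V_A = 49.9 V.
W_field = −qΔV = −(1.49×10⁻⁹ C)(49.9 V) = -7.43×10⁻⁸ J.

-7.43×10⁻⁸ J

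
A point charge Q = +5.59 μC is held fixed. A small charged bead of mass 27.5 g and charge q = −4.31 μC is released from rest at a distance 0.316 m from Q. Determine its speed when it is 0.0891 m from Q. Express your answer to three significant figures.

11.3 m/s

Only the electrostatic force acts, so mechanical energy is conserved: ½mv² = U₁ − U₂ = kQq(1/r₁ − 1/r₂).
U₁ − U₂ = (8.99×10⁹ N·m²/C²)(5.59×10⁻⁶ C)(-4.31×10⁻⁶ C)(1/0.316 − 1/0.0891) = 1.75 J.
v = √(2·1.75/0.0275) = 11.3 m/s.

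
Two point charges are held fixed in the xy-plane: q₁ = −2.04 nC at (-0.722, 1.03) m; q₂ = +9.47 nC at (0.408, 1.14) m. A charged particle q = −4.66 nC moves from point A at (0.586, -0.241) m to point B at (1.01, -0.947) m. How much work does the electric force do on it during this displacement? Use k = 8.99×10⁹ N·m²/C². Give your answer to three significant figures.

The work done by the electric force is W_field = −ΔU = −q(V_B − V_A) = q(V_A − V_B).
At A: distances to the source charges are 1.82 m, 1.39 m; V_A = Σ kqᵢ/rᵢ = 51.1 V.
At B: distances to the source charges are 2.63 m, 2.17 m; V_B = Σ kqᵢ/rᵢ = 32.2 V.
ΔV = V_B − V_A = -18.9 V.
W_field = −qΔV = −(-4.66×10⁻⁹ C)(-18.9 V) = -8.79×10⁻⁸ J.

-8.79×10⁻⁸ J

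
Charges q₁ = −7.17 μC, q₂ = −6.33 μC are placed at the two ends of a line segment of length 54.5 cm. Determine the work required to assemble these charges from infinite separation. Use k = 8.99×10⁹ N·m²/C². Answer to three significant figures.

0.749 J

The work to assemble the configuration equals its total potential energy, U = Σ kqᵢqⱼ/rᵢⱼ over all pairs.
The separation is r = 0.545 m.
U = (0.749) = 0.749 J.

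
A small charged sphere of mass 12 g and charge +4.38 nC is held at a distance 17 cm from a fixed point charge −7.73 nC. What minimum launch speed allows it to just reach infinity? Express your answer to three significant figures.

To just escape, total mechanical energy must reach zero at infinity: ½mv²_min + U = 0, so ½mv²_min = −U = |kQq|/r.
|U| = |kQq|/r = (8.99×10⁹ N·m²/C²)(7.73×10⁻⁹)(4.38×10⁻⁹)/(0.170) = 1.79×10⁻⁶ J.
v_min = √(2|U|/m) = √(2·1.79×10⁻⁶/0.0120) = 0.0173 m/s.

0.0173 m/s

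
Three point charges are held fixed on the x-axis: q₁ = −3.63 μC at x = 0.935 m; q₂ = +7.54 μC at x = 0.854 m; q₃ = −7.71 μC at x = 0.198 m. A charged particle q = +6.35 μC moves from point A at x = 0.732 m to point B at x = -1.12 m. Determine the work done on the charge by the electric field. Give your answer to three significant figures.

The work done by the electric force is W_field = −ΔU = −q(V_B − V_A) = q(V_A − V_B).
At A: distances to the source charges are 0.203 m, 0.122 m, 0.534 m; V_A = Σ kqᵢ/rᵢ = 2.65×10⁵ V.
At B: distances to the source charges are 2.06 m, 1.97 m, 1.32 m; V_B = Σ kqᵢ/rᵢ = -3.41×10⁴ V.
ΔV = V_B − V_A = -2.99×10⁵ V.
W_field = −qΔV = −(6.35×10⁻⁶ C)(-2.99×10⁵ V) = 1.90 J.

1.90 J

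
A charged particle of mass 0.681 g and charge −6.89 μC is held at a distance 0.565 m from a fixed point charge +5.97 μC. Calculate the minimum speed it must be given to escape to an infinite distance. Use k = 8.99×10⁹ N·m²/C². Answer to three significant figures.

43.8 m/s

To just escape, total mechanical energy must reach zero at infinity: ½mv²_min + U = 0, so ½mv²_min = −U = |kQq|/r.
|U| = |kQq|/r = (8.99×10⁹ N·m²/C²)(5.97×10⁻⁶)(6.89×10⁻⁶)/(0.565) = 0.654 J.
v_min = √(2|U|/m) = √(2·0.654/6.81×10⁻⁴) = 43.8 m/s.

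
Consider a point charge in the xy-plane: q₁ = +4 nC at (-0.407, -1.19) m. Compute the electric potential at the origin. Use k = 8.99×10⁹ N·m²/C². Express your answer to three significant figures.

The total potential is the scalar sum of each charge's contribution, V = Σ kqᵢ/rᵢ.
Distances from the field point to each charge: r₁ = 1.26 m.
V = k[(4.00×10⁻⁹)/(1.26)] = 28.6 V.

28.6 V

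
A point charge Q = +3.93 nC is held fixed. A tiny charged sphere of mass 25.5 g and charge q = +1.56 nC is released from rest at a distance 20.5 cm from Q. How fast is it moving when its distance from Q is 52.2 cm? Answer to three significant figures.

3.58×10⁻³ m/s

Only the electrostatic force acts, so mechanical energy is conserved: ½mv² = U₁ − U₂ = kQq(1/r₁ − 1/r₂).
U₁ − U₂ = (8.99×10⁹ N·m²/C²)(3.93×10⁻⁹ C)(1.56×10⁻⁹ C)(1/0.205 − 1/0.522) = 1.63×10⁻⁷ J.
v = √(2·1.63×10⁻⁷/0.0255) = 3.58×10⁻³ m/s.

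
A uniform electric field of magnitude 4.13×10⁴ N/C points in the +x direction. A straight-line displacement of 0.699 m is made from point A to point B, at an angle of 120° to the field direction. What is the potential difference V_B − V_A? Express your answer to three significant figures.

1.44×10⁴ V

Only the component of displacement along E changes the potential: ΔV = −E·d·cosθ.
ΔV = −(4.13×10⁴ V/m)(0.699 m)cos120° = 1.44×10⁴ V.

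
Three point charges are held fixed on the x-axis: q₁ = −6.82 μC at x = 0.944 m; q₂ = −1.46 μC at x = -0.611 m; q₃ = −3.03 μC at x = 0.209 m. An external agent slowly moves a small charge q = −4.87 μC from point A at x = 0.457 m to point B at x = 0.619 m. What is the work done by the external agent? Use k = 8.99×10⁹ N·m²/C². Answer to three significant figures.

For quasistatic motion the external work equals the change in potential energy: W_ext = qΔV = q(V_B − V_A).
At A: distances to the source charges are 0.487 m, 1.07 m, 0.248 m; V_A = Σ kqᵢ/rᵢ = -2.48×10⁵ V.
At B: distances to the source charges are 0.325 m, 1.23 m, 0.410 m; V_B = Σ kqᵢ/rᵢ = -2.66×10⁵ V.
ΔV = V_B − V_A = -1.77×10⁴ V.
W_ext = qΔV = (-4.87×10⁻⁶ C)(-1.77×10⁴ V) = 0.0864 J.

0.0864 J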